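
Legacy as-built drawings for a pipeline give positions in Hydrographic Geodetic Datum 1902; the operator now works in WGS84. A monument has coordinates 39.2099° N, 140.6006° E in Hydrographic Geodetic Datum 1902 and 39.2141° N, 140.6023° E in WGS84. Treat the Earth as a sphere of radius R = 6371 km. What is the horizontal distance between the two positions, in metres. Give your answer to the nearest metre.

489 m

Δφ = 39.2141° − 39.2099° = +0.0042°; Δλ = 140.6023° − 140.6006° = +0.0017°.
1° along a meridian = πR/180 = 111195 m.
ΔN = Δφ × 111195 = 467.0 m; ΔE = Δλ × 111195 × cos(39.2099°) = +0.0017 × 111195 × 0.774835 = 146.5 m.
Distance = √(ΔE² + ΔN²) = √(146.5² + 467.0²) = 489.4 m.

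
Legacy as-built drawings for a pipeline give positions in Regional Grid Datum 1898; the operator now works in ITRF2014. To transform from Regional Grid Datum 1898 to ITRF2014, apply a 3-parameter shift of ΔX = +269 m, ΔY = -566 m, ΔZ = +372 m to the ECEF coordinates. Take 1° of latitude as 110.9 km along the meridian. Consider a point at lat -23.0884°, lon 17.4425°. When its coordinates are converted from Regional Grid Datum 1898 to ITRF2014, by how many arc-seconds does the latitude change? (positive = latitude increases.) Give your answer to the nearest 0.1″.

Δφ = 12.2″

sin φ = -0.392151, cos φ = 0.919901, sin λ = 0.299749, cos λ = 0.954018.
North component: ΔN = −sin φ cos λ·ΔX − sin φ sin λ·ΔY + cos φ·ΔZ = −(-0.392151)(0.954018)(269) − (-0.392151)(0.299749)(-566) + (0.919901)(372) = 376.31 m.
1° of latitude spans 110900 m, so Δφ = 376.31 / 110900 × 3600 = 12.216″.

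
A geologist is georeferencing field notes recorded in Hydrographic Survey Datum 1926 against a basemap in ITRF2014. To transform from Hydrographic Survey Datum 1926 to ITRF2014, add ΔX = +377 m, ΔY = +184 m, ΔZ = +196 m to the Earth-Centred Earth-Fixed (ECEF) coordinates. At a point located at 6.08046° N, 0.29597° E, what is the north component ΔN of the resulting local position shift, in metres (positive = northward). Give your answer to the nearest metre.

At φ = 6.08046°, λ = 0.29597°: sin φ = 0.105925, cos φ = 0.994374, sin λ = 0.005166, cos λ = 0.999987.
ΔN = −sin φ cos λ·ΔX − sin φ sin λ·ΔY + cos φ·ΔZ = −(0.105925)(0.999987)(377) − (0.105925)(0.005166)(184) + (0.994374)(196) = 154.86 m.

ΔN = 155 m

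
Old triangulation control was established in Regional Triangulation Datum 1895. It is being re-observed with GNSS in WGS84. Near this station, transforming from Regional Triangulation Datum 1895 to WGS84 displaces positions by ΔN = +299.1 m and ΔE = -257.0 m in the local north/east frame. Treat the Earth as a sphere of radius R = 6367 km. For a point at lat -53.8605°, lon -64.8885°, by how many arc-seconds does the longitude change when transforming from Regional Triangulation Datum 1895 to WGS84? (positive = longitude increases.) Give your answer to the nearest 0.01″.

At latitude -53.8605°, cos φ = 0.589753.
One radian of longitude at latitude φ spans R cos φ, so Δλ = ΔE / (R cos φ) = -257.0 / (6367000 × 0.589753) = -6.8443e-05 rad = -14.117″.

Δλ = -14.12″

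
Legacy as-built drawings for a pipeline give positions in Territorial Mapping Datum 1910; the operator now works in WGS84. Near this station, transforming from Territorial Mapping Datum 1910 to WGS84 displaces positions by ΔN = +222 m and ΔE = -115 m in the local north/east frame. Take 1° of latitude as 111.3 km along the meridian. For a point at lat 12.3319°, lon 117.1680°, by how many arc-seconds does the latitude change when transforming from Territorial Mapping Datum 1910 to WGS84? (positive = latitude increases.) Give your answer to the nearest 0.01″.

1° of latitude = 111.3 km, so Δφ = 222.0 / 111300 = 0.0019946° = 7.181″.

Δφ = 7.18″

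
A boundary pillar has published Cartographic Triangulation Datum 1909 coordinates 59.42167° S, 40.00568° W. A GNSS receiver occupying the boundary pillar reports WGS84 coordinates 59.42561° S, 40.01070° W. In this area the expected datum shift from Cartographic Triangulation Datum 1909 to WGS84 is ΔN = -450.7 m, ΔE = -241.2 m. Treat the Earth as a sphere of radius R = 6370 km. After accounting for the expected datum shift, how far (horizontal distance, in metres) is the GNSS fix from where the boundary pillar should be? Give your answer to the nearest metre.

45 m

Observed coordinate differences: Δφ = -0.00394°, Δλ = -0.00502°.
Converting to metres (1° lat = 111177 m, cos φ = 0.508716): observed ΔN = -438.0 m, observed ΔE = -283.9 m.
Subtracting the expected shift leaves a residual of -438.0 − (-450.7) = 12.7 m north and -283.9 − (-241.2) = -42.7 m east.
Residual distance = √(12.7² + (-42.7)²) = 44.6 m.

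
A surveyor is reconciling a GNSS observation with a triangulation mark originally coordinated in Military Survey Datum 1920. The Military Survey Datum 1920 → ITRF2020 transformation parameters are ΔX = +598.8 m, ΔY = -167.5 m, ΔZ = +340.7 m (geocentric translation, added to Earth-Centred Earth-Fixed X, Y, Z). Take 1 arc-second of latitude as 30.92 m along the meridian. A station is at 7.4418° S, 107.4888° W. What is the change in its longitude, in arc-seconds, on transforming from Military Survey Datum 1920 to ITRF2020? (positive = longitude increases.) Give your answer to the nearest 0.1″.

sin φ = -0.129519, cos φ = 0.991577, sin λ = -0.953776, cos λ = -0.300519.
East component: ΔE = −sin λ·ΔX + cos λ·ΔY = −(-0.953776)(598.8) + (-0.300519)(-167.5) = 621.46 m.
1° of latitude spans 3600 × 30.92 = 111312 m; at latitude φ, 1° of longitude spans that × cos φ = 110374.4 m, so Δλ = 621.46 / 110374.4 × 3600 = 20.270″.

Δλ = 20.3″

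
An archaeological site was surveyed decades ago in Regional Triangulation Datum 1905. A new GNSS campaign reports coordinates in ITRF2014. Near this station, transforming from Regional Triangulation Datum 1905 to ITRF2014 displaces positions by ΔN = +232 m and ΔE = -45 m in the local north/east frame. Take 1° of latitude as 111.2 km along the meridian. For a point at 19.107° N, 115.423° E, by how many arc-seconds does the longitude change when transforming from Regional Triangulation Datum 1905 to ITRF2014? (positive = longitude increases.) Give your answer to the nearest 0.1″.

At latitude 19.107°, cos φ = 0.944909.
1° of longitude at this latitude = 111.2 × cos φ = 105.07 km, so Δλ = -45.0 / 105073.9 = -0.0004283° = -1.542″.

Δλ = -1.5″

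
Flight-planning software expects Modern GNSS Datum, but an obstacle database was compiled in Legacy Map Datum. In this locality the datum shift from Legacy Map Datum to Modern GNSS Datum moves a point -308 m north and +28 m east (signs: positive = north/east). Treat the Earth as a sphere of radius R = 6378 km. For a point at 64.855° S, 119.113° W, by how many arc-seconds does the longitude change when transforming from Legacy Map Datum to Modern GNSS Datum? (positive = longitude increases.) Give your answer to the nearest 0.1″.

Δλ = 2.1″

At latitude -64.855°, cos φ = 0.424911.
One radian of longitude at latitude φ spans R cos φ, so Δλ = ΔE / (R cos φ) = 28.0 / (6378000 × 0.424911) = 1.0332e-05 rad = 2.131″.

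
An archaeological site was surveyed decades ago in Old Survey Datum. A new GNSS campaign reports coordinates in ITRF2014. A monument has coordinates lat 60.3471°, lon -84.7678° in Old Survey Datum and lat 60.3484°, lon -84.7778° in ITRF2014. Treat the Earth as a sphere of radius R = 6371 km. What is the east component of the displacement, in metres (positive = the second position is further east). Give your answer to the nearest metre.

Δφ = 60.3484° − 60.3471° = +0.0013°; Δλ = -84.7778° − -84.7678° = -0.0100°.
1° along a meridian = πR/180 = 111195 m.
ΔN = Δφ × 111195 = 144.6 m; ΔE = Δλ × 111195 × cos(60.3471°) = -0.0100 × 111195 × 0.494744 = -550.1 m.

ΔE = -550 m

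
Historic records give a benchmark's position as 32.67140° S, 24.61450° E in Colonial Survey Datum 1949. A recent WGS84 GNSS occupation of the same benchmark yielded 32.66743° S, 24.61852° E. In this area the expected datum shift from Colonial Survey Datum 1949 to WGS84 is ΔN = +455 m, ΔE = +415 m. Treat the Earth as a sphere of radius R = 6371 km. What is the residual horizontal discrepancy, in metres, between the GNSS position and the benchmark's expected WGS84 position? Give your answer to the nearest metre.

Observed coordinate differences: Δφ = +0.00397°, Δλ = +0.00402°.
Converting to metres (1° lat = 111195 m, cos φ = 0.841780): observed ΔN = 441.4 m, observed ΔE = 376.3 m.
Subtracting the expected shift leaves a residual of 441.4 − (455) = -13.6 m north and 376.3 − (415) = -38.7 m east.
Residual distance = √((-13.6)² + (-38.7)²) = 41.0 m.

41 m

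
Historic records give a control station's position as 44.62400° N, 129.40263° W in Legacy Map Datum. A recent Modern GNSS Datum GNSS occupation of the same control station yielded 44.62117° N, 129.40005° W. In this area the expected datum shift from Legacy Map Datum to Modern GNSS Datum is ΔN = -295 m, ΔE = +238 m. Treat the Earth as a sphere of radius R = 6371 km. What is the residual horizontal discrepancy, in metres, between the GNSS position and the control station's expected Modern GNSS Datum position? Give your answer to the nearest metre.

39 m

Observed coordinate differences: Δφ = -0.00283°, Δλ = +0.00258°.
Converting to metres (1° lat = 111195 m, cos φ = 0.711732): observed ΔN = -314.7 m, observed ΔE = 204.2 m.
Subtracting the expected shift leaves a residual of -314.7 − (-295) = -19.7 m north and 204.2 − (238) = -33.8 m east.
Residual distance = √((-19.7)² + (-33.8)²) = 39.1 m.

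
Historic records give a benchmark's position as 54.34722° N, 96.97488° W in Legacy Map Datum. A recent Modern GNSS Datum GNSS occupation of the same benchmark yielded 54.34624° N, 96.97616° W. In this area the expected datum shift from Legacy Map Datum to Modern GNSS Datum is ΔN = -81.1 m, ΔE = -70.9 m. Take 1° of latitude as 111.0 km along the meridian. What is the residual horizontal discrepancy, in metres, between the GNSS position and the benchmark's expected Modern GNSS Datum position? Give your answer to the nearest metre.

30 m

Observed coordinate differences: Δφ = -0.00098°, Δλ = -0.00128°.
Converting to metres (1° lat = 111000 m, cos φ = 0.582872): observed ΔN = -108.8 m, observed ΔE = -82.8 m.
Subtracting the expected shift leaves a residual of -108.8 − (-81.1) = -27.7 m north and -82.8 − (-70.9) = -11.9 m east.
Residual distance = √((-27.7)² + (-11.9)²) = 30.1 m.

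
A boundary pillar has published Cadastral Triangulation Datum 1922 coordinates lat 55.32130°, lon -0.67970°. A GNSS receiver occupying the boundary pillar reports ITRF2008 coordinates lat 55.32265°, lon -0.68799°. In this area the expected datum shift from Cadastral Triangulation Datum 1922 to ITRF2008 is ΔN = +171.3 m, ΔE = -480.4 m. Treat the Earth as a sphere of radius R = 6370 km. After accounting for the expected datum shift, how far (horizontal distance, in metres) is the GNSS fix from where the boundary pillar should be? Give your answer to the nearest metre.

49 m

Observed coordinate differences: Δφ = +0.00135°, Δλ = -0.00829°.
Converting to metres (1° lat = 111177 m, cos φ = 0.568974): observed ΔN = 150.1 m, observed ΔE = -524.4 m.
Subtracting the expected shift leaves a residual of 150.1 − (171.3) = -21.2 m north and -524.4 − (-480.4) = -44.0 m east.
Residual distance = √((-21.2)² + (-44.0)²) = 48.8 m.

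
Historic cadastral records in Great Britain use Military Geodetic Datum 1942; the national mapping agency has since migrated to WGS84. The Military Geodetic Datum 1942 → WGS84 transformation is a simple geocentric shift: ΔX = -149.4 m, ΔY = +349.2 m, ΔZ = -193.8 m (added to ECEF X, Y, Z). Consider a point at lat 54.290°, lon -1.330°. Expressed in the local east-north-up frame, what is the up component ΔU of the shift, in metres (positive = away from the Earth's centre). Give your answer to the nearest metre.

The local up (radial) axis is (cos φ cos λ, cos φ sin λ, sin φ), giving ΔU = -87.179 − 4.731 − 157.362 = -249.27 m.

ΔU = -249 m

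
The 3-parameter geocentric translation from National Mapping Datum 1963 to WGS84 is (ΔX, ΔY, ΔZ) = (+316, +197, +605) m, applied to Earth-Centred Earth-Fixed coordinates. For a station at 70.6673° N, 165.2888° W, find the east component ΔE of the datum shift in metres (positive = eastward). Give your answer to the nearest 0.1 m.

At φ = 70.6673°, λ = -165.2888°: sin φ = 0.943612, cos φ = 0.331053, sin λ = -0.253947, cos λ = -0.967218.
ΔE = −sin λ·ΔX + cos λ·ΔY = −(-0.253947)·(316) + (-0.967218)·(197) = -110.29 m.

ΔE = -110.3 m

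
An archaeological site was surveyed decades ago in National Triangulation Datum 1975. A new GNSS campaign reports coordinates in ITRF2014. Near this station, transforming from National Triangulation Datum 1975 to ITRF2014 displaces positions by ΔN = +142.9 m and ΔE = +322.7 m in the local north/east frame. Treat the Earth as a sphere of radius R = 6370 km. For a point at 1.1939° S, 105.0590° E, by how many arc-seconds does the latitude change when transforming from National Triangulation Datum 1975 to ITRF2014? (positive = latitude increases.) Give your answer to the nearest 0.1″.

Δφ = 4.6″

On a sphere of radius R, 1 rad of latitude = R, so Δφ = ΔN / R = 142.9 / 6370000 = 2.2433e-05 rad = 4.627″.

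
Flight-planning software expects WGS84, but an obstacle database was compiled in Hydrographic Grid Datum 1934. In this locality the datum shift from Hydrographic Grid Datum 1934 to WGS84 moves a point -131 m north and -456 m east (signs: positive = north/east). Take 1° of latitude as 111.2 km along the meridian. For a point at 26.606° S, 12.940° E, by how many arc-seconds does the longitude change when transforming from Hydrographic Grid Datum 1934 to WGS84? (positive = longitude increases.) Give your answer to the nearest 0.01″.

Δλ = -16.51″

At latitude -26.606°, cos φ = 0.894107.
1° of longitude at this latitude = 111.2 × cos φ = 99.42 km, so Δλ = -456.0 / 99424.7 = -0.0045864° = -16.511″.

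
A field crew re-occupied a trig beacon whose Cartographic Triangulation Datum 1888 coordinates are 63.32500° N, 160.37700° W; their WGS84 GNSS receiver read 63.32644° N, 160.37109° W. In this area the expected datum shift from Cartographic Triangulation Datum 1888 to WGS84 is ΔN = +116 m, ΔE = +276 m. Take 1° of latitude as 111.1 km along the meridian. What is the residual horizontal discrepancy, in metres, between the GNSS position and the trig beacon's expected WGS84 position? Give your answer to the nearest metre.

Observed coordinate differences: Δφ = +0.00144°, Δλ = +0.00591°.
Converting to metres (1° lat = 111100 m, cos φ = 0.448929): observed ΔN = 160.0 m, observed ΔE = 294.8 m.
Subtracting the expected shift leaves a residual of 160.0 − (116) = 44.0 m north and 294.8 − (276) = 18.8 m east.
Residual distance = √(44.0² + 18.8²) = 47.8 m.

48 m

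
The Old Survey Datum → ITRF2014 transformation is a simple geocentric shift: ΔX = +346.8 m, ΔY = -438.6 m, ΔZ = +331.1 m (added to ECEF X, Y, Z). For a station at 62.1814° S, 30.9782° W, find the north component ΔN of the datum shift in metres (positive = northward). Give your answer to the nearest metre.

ΔN = 617 m

At φ = -62.1814°, λ = -30.9782°: sin φ = -0.884430, cos φ = 0.466674, sin λ = -0.514712, cos λ = 0.857363.
ΔN = −sin φ cos λ·ΔX − sin φ sin λ·ΔY + cos φ·ΔZ = −(-0.884430)(0.857363)(346.8) − (-0.884430)(-0.514712)(-438.6) + (0.466674)(331.1) = 617.15 m.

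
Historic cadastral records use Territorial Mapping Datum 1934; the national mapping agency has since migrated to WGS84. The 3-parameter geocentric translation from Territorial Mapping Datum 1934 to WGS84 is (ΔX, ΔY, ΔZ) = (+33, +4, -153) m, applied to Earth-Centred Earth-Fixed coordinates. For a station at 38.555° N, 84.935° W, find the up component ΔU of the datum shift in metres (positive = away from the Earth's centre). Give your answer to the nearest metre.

ΔU = -96 m

At φ = 38.555°, λ = -84.935°: sin φ = 0.623266, cos φ = 0.782010, sin λ = -0.996095, cos λ = 0.088286.
ΔU = cos φ cos λ·ΔX + cos φ sin λ·ΔY + sin φ·ΔZ = (0.782010)(0.088286)(33) + (0.782010)(-0.996095)(4) + (0.623266)(-153) = -96.20 m.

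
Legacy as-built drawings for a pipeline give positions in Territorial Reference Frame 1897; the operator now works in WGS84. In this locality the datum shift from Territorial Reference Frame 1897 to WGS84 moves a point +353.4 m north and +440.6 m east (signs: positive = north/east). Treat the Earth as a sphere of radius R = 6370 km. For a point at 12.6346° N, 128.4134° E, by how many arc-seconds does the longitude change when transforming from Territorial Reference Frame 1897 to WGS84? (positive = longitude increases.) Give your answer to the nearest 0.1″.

At latitude 12.6346°, cos φ = 0.975785.
One radian of longitude at latitude φ spans R cos φ, so Δλ = ΔE / (R cos φ) = 440.6 / (6370000 × 0.975785) = 7.0884e-05 rad = 14.621″.

Δλ = 14.6″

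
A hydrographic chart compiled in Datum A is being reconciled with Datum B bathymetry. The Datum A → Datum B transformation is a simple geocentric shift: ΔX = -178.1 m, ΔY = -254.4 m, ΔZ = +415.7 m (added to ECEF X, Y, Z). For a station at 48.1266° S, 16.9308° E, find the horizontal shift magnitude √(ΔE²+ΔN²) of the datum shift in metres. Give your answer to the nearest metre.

214 m

At φ = -48.1266°, λ = 16.9308°: sin φ = -0.744622, cos φ = 0.667487, sin λ = 0.291216, cos λ = 0.956657.
ΔE = −sin λ·ΔX + cos λ·ΔY = −(0.291216)·(-178.1) + (0.956657)·(-254.4) = -191.51 m.
ΔN = −sin φ cos λ·ΔX − sin φ sin λ·ΔY + cos φ·ΔZ = −(-0.744622)(0.956657)(-178.1) − (-0.744622)(0.291216)(-254.4) + (0.667487)(415.7) = 95.44 m.
Horizontal magnitude = √(ΔE² + ΔN²) = √((-191.51)² + 95.44²) = 213.97 m.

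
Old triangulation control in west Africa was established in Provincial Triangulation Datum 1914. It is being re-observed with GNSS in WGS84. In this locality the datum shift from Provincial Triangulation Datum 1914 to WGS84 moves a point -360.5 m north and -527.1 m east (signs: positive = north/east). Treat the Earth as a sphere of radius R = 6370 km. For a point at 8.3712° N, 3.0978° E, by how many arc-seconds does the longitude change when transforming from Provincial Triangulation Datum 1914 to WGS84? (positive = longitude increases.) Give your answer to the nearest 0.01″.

At latitude 8.3712°, cos φ = 0.989346.
One radian of longitude at latitude φ spans R cos φ, so Δλ = ΔE / (R cos φ) = -527.1 / (6370000 × 0.989346) = -8.3638e-05 rad = -17.252″.

Δλ = -17.25″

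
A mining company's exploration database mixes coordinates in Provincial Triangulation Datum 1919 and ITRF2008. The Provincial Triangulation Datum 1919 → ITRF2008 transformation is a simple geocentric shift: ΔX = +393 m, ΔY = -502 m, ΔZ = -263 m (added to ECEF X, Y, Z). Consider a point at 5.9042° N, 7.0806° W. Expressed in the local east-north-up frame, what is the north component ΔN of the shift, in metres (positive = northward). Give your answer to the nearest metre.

ΔN = -308 m

The local north axis is (−sin φ cos λ, −sin φ sin λ, cos φ), giving ΔN = -40.118 − 6.365 − 261.605 = -308.09 m.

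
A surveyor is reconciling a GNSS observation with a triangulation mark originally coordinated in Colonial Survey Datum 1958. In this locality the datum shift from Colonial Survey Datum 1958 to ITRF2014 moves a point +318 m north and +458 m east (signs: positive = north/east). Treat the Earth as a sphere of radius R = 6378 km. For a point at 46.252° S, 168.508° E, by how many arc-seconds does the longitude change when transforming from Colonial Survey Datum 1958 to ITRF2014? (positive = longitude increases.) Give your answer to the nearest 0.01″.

At latitude -46.252°, cos φ = 0.691488.
One radian of longitude at latitude φ spans R cos φ, so Δλ = ΔE / (R cos φ) = 458.0 / (6378000 × 0.691488) = 1.0385e-04 rad = 21.420″.

Δλ = 21.42″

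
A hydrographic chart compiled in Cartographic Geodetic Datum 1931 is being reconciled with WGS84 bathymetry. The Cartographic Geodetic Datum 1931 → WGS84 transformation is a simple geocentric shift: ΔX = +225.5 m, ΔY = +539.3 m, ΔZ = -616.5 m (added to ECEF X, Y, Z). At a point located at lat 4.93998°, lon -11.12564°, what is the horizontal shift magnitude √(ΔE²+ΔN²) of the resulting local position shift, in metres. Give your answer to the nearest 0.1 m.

847.2 m

The local east axis at (φ, λ) is (−sin λ, cos λ, 0), so ΔE = −sin(-11.12564°)·225.5 + cos(-11.12564°)·539.3 = 572.68 m.
The local north axis is (−sin φ cos λ, −sin φ sin λ, cos φ), giving ΔN = -19.053 + 8.961 − 614.210 = -624.30 m.
Horizontal magnitude = √(ΔE² + ΔN²) = √(572.68² + (-624.30)²) = 847.18 m.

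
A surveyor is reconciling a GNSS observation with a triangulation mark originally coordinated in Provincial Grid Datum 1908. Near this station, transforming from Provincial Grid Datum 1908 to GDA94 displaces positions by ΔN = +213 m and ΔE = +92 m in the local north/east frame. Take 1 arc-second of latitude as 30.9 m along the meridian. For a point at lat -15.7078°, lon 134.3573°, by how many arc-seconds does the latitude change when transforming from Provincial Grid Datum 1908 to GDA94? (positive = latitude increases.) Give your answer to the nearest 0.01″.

1″ of latitude = 30.90 m, so Δφ = 213.0 / 30.90 = 6.893″.

Δφ = 6.89″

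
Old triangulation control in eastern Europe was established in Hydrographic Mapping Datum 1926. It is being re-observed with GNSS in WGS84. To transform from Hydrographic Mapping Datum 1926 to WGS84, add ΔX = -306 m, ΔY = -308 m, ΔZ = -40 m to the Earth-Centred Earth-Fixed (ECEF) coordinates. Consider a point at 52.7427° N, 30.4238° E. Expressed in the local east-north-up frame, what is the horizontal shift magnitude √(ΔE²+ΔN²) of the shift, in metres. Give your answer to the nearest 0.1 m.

329.1 m

The local east axis at (φ, λ) is (−sin λ, cos λ, 0), so ΔE = −sin(30.4238°)·(-306) + cos(30.4238°)·(-308) = -110.63 m.
The local north axis is (−sin φ cos λ, −sin φ sin λ, cos φ), giving ΔN = 210.017 + 124.139 − 24.216 = 309.94 m.
Horizontal magnitude = √(ΔE² + ΔN²) = √((-110.63)² + 309.94²) = 329.09 m.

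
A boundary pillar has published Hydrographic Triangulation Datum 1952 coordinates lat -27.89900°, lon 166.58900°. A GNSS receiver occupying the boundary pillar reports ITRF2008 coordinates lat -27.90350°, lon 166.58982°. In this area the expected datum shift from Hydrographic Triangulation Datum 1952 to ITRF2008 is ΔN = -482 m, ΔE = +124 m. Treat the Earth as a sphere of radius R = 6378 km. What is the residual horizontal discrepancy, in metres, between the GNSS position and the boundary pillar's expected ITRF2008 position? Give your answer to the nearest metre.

Observed coordinate differences: Δφ = -0.00450°, Δλ = +0.00082°.
Converting to metres (1° lat = 111317 m, cos φ = 0.883774): observed ΔN = -500.9 m, observed ΔE = 80.7 m.
Subtracting the expected shift leaves a residual of -500.9 − (-482) = -18.9 m north and 80.7 − (124) = -43.3 m east.
Residual distance = √((-18.9)² + (-43.3)²) = 47.3 m.

47 m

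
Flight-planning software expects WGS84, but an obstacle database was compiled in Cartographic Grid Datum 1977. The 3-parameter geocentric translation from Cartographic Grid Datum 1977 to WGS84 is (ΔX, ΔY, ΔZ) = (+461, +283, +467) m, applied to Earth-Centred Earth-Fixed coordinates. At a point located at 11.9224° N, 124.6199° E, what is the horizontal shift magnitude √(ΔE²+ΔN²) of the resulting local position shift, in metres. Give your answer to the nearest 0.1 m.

711.4 m

The local east axis at (φ, λ) is (−sin λ, cos λ, 0), so ΔE = −sin(124.6199°)·461 + cos(124.6199°)·283 = -540.16 m.
The local north axis is (−sin φ cos λ, −sin φ sin λ, cos φ), giving ΔN = 54.107 − 48.112 + 456.926 = 462.92 m.
Horizontal magnitude = √(ΔE² + ΔN²) = √((-540.16)² + 462.92²) = 711.38 m.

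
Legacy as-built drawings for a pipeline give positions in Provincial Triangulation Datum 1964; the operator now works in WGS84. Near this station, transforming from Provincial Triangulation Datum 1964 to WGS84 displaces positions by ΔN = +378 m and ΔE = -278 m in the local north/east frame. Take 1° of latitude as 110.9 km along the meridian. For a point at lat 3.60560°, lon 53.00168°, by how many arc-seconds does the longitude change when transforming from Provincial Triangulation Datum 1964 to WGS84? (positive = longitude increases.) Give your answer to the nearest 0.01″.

Δλ = -9.04″

At latitude 3.60560°, cos φ = 0.998021.
1° of longitude at this latitude = 110.9 × cos φ = 110.68 km, so Δλ = -278.0 / 110680.5 = -0.0025117° = -9.042″.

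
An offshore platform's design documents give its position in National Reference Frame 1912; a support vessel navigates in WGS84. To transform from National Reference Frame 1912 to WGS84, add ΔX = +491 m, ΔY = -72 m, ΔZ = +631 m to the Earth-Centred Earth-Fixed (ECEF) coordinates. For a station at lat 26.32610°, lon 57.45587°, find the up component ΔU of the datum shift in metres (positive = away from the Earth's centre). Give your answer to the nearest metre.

ΔU = 462 m

At φ = 26.32610°, λ = 57.45587°: sin φ = 0.443480, cos φ = 0.896285, sin λ = 0.842977, cos λ = 0.537949.
ΔU = cos φ cos λ·ΔX + cos φ sin λ·ΔY + sin φ·ΔZ = (0.896285)(0.537949)(491) + (0.896285)(0.842977)(-72) + (0.443480)(631) = 462.17 m.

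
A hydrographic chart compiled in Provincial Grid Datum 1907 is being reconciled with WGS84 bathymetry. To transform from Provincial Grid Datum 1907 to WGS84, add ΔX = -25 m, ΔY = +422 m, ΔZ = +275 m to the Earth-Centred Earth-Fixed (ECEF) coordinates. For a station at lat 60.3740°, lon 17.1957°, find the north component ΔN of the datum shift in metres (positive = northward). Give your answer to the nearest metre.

ΔN = 48 m

The local north axis is (−sin φ cos λ, −sin φ sin λ, cos φ), giving ΔN = 20.760 − 108.449 + 135.943 = 48.25 m.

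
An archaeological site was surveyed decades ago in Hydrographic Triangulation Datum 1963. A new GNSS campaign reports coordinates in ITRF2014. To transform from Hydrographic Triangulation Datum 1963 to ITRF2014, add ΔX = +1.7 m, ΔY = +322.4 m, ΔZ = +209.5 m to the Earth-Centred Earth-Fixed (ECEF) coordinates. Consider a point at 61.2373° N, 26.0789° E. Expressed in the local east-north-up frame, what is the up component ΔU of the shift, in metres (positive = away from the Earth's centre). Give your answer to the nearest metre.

ΔU = 253 m

At φ = 61.2373°, λ = 26.0789°: sin φ = 0.876620, cos φ = 0.481183, sin λ = 0.439608, cos λ = 0.898190.
ΔU = cos φ cos λ·ΔX + cos φ sin λ·ΔY + sin φ·ΔZ = (0.481183)(0.898190)(1.7) + (0.481183)(0.439608)(322.4) + (0.876620)(209.5) = 252.58 m.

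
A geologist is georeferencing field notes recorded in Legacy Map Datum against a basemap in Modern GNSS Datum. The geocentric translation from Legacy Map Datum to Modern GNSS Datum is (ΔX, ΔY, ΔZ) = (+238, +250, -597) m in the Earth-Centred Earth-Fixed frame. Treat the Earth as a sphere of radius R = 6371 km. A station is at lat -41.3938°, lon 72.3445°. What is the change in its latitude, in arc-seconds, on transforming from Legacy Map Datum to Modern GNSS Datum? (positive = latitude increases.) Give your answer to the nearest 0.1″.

Δφ = -7.9″

sin φ = -0.661231, cos φ = 0.750183, sin λ = 0.952897, cos λ = 0.303293.
North component: ΔN = −sin φ cos λ·ΔX − sin φ sin λ·ΔY + cos φ·ΔZ = −(-0.661231)(0.303293)(238) − (-0.661231)(0.952897)(250) + (0.750183)(-597) = -242.61 m.
1° of latitude spans πR/180 = 111195 m, so Δφ = -242.61 / 111195 × 3600 = -7.855″.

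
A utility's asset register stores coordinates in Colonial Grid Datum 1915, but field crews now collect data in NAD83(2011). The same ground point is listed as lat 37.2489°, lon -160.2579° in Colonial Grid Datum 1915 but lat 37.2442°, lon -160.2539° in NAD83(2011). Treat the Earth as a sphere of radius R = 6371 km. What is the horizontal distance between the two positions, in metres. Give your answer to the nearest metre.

Δφ = 37.2442° − 37.2489° = -0.0047°; Δλ = -160.2539° − -160.2579° = +0.0040°.
1° along a meridian = πR/180 = 111195 m.
ΔN = Δφ × 111195 = -522.6 m; ΔE = Δλ × 111195 × cos(37.2489°) = +0.0040 × 111195 × 0.796014 = 354.1 m.
Distance = √(ΔE² + ΔN²) = √(354.1² + (-522.6)²) = 631.3 m.

631 m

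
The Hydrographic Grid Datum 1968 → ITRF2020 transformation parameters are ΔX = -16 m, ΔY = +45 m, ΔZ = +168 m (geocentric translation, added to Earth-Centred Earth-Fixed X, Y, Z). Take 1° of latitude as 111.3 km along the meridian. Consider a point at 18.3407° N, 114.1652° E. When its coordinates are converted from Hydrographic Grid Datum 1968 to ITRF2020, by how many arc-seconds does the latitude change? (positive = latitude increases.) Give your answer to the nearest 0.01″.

Δφ = 4.67″

sin φ = 0.314667, cos φ = 0.949202, sin λ = 0.912369, cos λ = -0.409369.
North component: ΔN = −sin φ cos λ·ΔX − sin φ sin λ·ΔY + cos φ·ΔZ = −(0.314667)(-0.409369)(-16) − (0.314667)(0.912369)(45) + (0.949202)(168) = 144.49 m.
1° of latitude spans 111300 m, so Δφ = 144.49 / 111300 × 3600 = 4.673″.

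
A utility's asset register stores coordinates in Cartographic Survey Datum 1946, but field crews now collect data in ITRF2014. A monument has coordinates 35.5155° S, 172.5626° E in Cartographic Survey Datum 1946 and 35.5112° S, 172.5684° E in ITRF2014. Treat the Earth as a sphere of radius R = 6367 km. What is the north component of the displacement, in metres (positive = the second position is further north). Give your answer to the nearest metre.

Δφ = -35.5112° − -35.5155° = +0.0043°; Δλ = 172.5684° − 172.5626° = +0.0058°.
1° along a meridian = πR/180 = 111125 m.
ΔN = Δφ × 111125 = 477.8 m; ΔE = Δλ × 111125 × cos(-35.5155°) = +0.0058 × 111125 × 0.813958 = 524.6 m.

ΔN = 478 m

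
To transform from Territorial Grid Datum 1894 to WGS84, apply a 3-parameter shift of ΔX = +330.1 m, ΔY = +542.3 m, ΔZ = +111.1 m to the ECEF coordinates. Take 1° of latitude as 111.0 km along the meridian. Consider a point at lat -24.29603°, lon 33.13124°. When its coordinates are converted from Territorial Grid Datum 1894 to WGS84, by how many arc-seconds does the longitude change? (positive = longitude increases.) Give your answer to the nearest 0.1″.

sin φ = -0.411451, cos φ = 0.911432, sin λ = 0.546559, cos λ = 0.837421.
East component: ΔE = −sin λ·ΔX + cos λ·ΔY = −(0.546559)(330.1) + (0.837421)(542.3) = 273.71 m.
1° of latitude spans 111000 m; at latitude φ, 1° of longitude spans that × cos φ = 101168.9 m, so Δλ = 273.71 / 101168.9 × 3600 = 9.740″.

Δλ = 9.7″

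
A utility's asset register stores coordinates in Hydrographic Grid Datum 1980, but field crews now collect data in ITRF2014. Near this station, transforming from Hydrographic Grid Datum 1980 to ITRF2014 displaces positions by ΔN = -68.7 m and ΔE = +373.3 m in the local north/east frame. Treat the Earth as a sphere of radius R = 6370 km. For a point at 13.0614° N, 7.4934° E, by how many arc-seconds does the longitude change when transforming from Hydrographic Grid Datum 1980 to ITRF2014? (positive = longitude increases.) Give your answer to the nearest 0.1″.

At latitude 13.0614°, cos φ = 0.974128.
One radian of longitude at latitude φ spans R cos φ, so Δλ = ΔE / (R cos φ) = 373.3 / (6370000 × 0.974128) = 6.0159e-05 rad = 12.409″.

Δλ = 12.4″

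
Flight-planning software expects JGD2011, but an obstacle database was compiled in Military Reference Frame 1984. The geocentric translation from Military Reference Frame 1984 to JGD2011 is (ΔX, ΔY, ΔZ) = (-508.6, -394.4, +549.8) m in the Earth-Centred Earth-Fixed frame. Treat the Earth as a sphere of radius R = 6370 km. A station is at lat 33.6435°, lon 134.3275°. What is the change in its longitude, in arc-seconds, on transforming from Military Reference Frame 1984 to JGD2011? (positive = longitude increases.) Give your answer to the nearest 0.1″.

sin φ = 0.554024, cos φ = 0.832501, sin λ = 0.715357, cos λ = -0.698759.
East component: ΔE = −sin λ·ΔX + cos λ·ΔY = −(0.715357)(-508.6) + (-0.698759)(-394.4) = 639.42 m.
1° of latitude spans πR/180 = 111177 m; at latitude φ, 1° of longitude spans that × cos φ = 92555.3 m, so Δλ = 639.42 / 92555.3 × 3600 = 24.871″.

Δλ = 24.9″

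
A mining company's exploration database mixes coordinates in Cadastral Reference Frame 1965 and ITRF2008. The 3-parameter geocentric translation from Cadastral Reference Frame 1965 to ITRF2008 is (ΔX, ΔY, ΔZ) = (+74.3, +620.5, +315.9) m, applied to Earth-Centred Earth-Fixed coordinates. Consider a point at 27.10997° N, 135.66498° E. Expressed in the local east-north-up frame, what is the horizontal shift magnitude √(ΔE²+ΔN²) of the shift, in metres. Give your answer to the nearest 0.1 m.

507.3 m

At φ = 27.10997°, λ = 135.66498°: sin φ = 0.455700, cos φ = 0.890134, sin λ = 0.698853, cos λ = -0.715266.
ΔE = −sin λ·ΔX + cos λ·ΔY = −(0.698853)·(74.3) + (-0.715266)·(620.5) = -495.75 m.
ΔN = −sin φ cos λ·ΔX − sin φ sin λ·ΔY + cos φ·ΔZ = −(0.455700)(-0.715266)(74.3) − (0.455700)(0.698853)(620.5) + (0.890134)(315.9) = 107.80 m.
Horizontal magnitude = √(ΔE² + ΔN²) = √((-495.75)² + 107.80²) = 507.33 m.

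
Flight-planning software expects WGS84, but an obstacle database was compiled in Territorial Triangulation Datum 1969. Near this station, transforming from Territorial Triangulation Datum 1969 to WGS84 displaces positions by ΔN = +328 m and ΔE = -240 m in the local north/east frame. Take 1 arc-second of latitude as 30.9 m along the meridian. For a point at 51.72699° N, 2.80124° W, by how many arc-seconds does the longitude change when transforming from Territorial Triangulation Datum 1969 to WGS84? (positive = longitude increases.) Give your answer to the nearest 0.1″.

At latitude 51.72699°, cos φ = 0.619409.
1″ of longitude at this latitude = 30.90 × cos φ = 19.1397 m, so Δλ = -240.0 / 19.1397 = -12.539″.

Δλ = -12.5″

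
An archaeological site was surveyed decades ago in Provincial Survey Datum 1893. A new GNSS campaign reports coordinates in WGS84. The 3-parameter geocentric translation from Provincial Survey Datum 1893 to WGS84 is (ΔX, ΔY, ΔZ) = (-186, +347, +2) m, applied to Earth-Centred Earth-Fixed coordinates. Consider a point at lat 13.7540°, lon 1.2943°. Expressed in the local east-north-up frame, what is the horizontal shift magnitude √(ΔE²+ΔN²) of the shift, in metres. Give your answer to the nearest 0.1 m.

353.9 m

At φ = 13.7540°, λ = 1.2943°: sin φ = 0.237754, cos φ = 0.971325, sin λ = 0.022588, cos λ = 0.999745.
ΔE = −sin λ·ΔX + cos λ·ΔY = −(0.022588)·(-186) + (0.999745)·(347) = 351.11 m.
ΔN = −sin φ cos λ·ΔX − sin φ sin λ·ΔY + cos φ·ΔZ = −(0.237754)(0.999745)(-186) − (0.237754)(0.022588)(347) + (0.971325)(2) = 44.29 m.
Horizontal magnitude = √(ΔE² + ΔN²) = √(351.11² + 44.29²) = 353.90 m.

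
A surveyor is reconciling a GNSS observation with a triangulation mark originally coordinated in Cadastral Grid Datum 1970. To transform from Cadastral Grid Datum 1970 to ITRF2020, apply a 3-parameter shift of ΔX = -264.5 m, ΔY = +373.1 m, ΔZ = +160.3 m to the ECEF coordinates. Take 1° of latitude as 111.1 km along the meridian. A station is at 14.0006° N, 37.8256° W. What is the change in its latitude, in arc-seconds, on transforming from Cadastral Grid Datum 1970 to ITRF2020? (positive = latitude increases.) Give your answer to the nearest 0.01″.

sin φ = 0.241932, cos φ = 0.970293, sin λ = -0.613260, cos λ = 0.789881.
North component: ΔN = −sin φ cos λ·ΔX − sin φ sin λ·ΔY + cos φ·ΔZ = −(0.241932)(0.789881)(-264.5) − (0.241932)(-0.613260)(373.1) + (0.970293)(160.3) = 261.44 m.
1° of latitude spans 111100 m, so Δφ = 261.44 / 111100 × 3600 = 8.471″.

Δφ = 8.47″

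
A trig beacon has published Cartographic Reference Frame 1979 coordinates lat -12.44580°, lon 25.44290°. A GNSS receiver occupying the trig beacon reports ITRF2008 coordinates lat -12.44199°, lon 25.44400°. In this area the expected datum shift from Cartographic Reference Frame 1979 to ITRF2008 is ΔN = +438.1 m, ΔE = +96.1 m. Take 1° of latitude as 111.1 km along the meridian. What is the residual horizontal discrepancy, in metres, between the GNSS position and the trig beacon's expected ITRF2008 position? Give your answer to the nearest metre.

28 m

Observed coordinate differences: Δφ = +0.00381°, Δλ = +0.00110°.
Converting to metres (1° lat = 111100 m, cos φ = 0.976500): observed ΔN = 423.3 m, observed ΔE = 119.3 m.
Subtracting the expected shift leaves a residual of 423.3 − (438.1) = -14.8 m north and 119.3 − (96.1) = 23.2 m east.
Residual distance = √((-14.8)² + 23.2²) = 27.6 m.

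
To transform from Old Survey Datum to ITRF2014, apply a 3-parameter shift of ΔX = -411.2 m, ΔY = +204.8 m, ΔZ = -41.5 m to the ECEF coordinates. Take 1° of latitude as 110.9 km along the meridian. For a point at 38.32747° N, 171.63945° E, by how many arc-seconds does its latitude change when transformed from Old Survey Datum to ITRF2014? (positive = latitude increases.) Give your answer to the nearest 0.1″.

Δφ = -9.8″

sin φ = 0.620155, cos φ = 0.784479, sin λ = 0.145402, cos λ = -0.989373.
North component: ΔN = −sin φ cos λ·ΔX − sin φ sin λ·ΔY + cos φ·ΔZ = −(0.620155)(-0.989373)(-411.2) − (0.620155)(0.145402)(204.8) + (0.784479)(-41.5) = -303.32 m.
1° of latitude spans 110900 m, so Δφ = -303.32 / 110900 × 3600 = -9.846″.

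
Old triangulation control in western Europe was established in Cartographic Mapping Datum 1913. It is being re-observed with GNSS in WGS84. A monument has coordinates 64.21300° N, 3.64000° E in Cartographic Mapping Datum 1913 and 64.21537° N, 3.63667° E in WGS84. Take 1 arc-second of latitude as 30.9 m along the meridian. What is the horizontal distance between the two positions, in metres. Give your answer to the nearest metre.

Δφ = 64.21537° − 64.21300° = +0.00237°; Δλ = 3.63667° − 3.64000° = -0.00333°.
1° of latitude = 3600 × 30.90 = 111240 m.
ΔN = Δφ × 111240 = 263.6 m; ΔE = Δλ × 111240 × cos(64.21300°) = -0.00333 × 111240 × 0.435027 = -161.1 m.
Distance = √(ΔE² + ΔN²) = √((-161.1)² + 263.6²) = 309.0 m.

309 m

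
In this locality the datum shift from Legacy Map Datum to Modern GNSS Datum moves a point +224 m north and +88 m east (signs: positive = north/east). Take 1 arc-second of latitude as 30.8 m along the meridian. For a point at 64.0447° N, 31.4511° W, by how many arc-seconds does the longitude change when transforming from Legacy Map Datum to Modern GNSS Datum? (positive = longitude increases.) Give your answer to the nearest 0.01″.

Δλ = 6.53″

At latitude 64.0447°, cos φ = 0.437670.
1″ of longitude at this latitude = 30.80 × cos φ = 13.4802 m, so Δλ = 88.0 / 13.4802 = 6.528″.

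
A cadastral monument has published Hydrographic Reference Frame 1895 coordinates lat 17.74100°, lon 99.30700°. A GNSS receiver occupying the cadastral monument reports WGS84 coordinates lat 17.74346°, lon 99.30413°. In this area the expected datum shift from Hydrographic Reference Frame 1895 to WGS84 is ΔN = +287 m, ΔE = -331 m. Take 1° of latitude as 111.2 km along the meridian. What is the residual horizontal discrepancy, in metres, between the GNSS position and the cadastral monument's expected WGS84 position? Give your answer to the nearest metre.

Observed coordinate differences: Δφ = +0.00246°, Δλ = -0.00287°.
Converting to metres (1° lat = 111200 m, cos φ = 0.952444): observed ΔN = 273.6 m, observed ΔE = -304.0 m.
Subtracting the expected shift leaves a residual of 273.6 − (287) = -13.4 m north and -304.0 − (-331) = 27.0 m east.
Residual distance = √((-13.4)² + 27.0²) = 30.2 m.

30 m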